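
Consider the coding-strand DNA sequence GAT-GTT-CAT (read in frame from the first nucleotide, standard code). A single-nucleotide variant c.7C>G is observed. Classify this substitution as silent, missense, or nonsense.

missense

Position 7 falls in codon 3: CAT → His.
After the substitution the codon is GAT → Asp.
His ≠ Asp, so this is a missense mutation.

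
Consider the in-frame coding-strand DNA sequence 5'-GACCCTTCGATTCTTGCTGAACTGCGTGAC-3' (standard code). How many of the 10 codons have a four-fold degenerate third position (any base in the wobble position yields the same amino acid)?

6

Codon 1 GAC (Asp): third position 2-fold.
Codon 2 CCT (Pro): third position 4-fold.
Codon 3 TCG (Ser): third position 4-fold.
Codon 4 ATT (Ile): third position 3-fold.
Codon 5 CTT (Leu): third position 4-fold.
Codon 6 GCT (Ala): third position 4-fold.
Codon 7 GAA (Glu): third position 2-fold.
Codon 8 CTG (Leu): third position 4-fold.
Codon 9 CGT (Arg): third position 4-fold.
Codon 10 GAC (Asp): third position 2-fold.
Four-fold degenerate third positions: 6.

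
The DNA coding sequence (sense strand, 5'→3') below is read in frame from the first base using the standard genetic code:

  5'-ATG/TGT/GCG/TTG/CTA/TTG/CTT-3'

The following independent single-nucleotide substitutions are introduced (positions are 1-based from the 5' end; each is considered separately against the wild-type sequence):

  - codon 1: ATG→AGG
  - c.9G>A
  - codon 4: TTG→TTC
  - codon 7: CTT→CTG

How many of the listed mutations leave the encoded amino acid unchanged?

Codon 1: ATG (Met) → AGG (Arg) — missense.
Codon 3: GCG (Ala) → GCA (Ala) — synonymous.
Codon 4: TTG (Leu) → TTC (Phe) — missense.
Codon 7: CTT (Leu) → CTG (Leu) — synonymous.
Synonymous: 2 of 4.

2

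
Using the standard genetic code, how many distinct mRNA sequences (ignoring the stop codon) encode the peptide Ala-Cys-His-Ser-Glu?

192

Ala: 4 codons.
Cys: 2 codons.
His: 2 codons.
Ser: 6 codons.
Glu: 2 codons.
4 × 2 × 2 × 6 × 2 = 192.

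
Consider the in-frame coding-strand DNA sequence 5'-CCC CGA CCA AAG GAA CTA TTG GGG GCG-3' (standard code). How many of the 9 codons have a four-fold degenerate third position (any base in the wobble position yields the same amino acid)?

6

Codon 1 CCC (Pro): third position 4-fold.
Codon 2 CGA (Arg): third position 4-fold.
Codon 3 CCA (Pro): third position 4-fold.
Codon 4 AAG (Lys): third position 2-fold.
Codon 5 GAA (Glu): third position 2-fold.
Codon 6 CTA (Leu): third position 4-fold.
Codon 7 TTG (Leu): third position 2-fold.
Codon 8 GGG (Gly): third position 4-fold.
Codon 9 GCG (Ala): third position 4-fold.
Four-fold degenerate third positions: 6.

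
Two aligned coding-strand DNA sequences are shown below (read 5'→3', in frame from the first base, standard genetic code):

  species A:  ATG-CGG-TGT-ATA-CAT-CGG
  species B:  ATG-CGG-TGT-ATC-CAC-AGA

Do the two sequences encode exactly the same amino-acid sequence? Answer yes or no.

Codon 1: ATG Met / ATG Met — identical.
Codon 2: CGG Arg / CGG Arg — identical.
Codon 3: TGT Cys / TGT Cys — identical.
Codon 4: ATA Ile / ATC Ile — synonymous.
Codon 5: CAT His / CAC His — synonymous.
Codon 6: CGG Arg / AGA Arg — synonymous.
Nonsynonymous differences: 0 → same protein.

yes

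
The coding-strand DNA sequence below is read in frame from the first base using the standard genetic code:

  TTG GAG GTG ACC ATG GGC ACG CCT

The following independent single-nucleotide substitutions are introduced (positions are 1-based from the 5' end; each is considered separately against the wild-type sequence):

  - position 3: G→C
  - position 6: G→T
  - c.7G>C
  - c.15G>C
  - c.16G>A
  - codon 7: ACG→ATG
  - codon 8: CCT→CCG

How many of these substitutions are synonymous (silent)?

Codon 1: TTG (Leu) → TTC (Phe) — missense.
Codon 2: GAG (Glu) → GAT (Asp) — missense.
Codon 3: GTG (Val) → CTG (Leu) — missense.
Codon 5: ATG (Met) → ATC (Ile) — missense.
Codon 6: GGC (Gly) → AGC (Ser) — missense.
Codon 7: ACG (Thr) → ATG (Met) — missense.
Codon 8: CCT (Pro) → CCG (Pro) — synonymous.
Synonymous: 1 of 7.

1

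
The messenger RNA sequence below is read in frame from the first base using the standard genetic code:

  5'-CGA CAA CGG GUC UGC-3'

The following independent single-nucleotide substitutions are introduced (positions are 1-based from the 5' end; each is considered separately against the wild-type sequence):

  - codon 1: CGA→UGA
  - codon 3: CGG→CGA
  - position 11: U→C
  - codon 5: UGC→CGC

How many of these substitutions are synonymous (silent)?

1

Codon 1: CGA (Arg) → UGA (Stop) — nonsense.
Codon 3: CGG (Arg) → CGA (Arg) — synonymous.
Codon 4: GUC (Val) → GCC (Ala) — missense.
Codon 5: UGC (Cys) → CGC (Arg) — missense.
Synonymous: 1 of 4.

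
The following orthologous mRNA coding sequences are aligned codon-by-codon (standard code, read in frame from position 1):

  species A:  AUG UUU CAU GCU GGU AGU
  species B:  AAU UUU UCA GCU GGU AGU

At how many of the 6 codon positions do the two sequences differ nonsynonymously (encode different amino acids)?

2

Codon 1: AUG Met / AAU Asn — nonsynonymous.
Codon 2: UUU Phe / UUU Phe — identical.
Codon 3: CAU His / UCA Ser — nonsynonymous.
Codon 4: GCU Ala / GCU Ala — identical.
Codon 5: GGU Gly / GGU Gly — identical.
Codon 6: AGU Ser / AGU Ser — identical.
Nonsynonymous differences: 2.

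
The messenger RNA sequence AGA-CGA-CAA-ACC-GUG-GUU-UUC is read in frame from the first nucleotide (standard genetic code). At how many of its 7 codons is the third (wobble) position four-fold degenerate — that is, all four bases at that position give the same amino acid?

Codon 1 AGA (Arg): third position 2-fold.
Codon 2 CGA (Arg): third position 4-fold.
Codon 3 CAA (Gln): third position 2-fold.
Codon 4 ACC (Thr): third position 4-fold.
Codon 5 GUG (Val): third position 4-fold.
Codon 6 GUU (Val): third position 4-fold.
Codon 7 UUC (Phe): third position 2-fold.
Four-fold degenerate third positions: 4.

4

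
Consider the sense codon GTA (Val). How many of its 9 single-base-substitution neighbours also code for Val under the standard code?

3

Position 1: none → 0 synonymous.
Position 2: none → 0 synonymous.
Position 3: GTT, GTC, GTG → 3 synonymous.
Total: 0 + 0 + 3 = 3.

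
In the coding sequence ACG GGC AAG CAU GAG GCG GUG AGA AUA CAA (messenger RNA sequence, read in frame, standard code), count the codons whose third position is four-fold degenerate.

Codon 1 ACG (Thr): third position 4-fold.
Codon 2 GGC (Gly): third position 4-fold.
Codon 3 AAG (Lys): third position 2-fold.
Codon 4 CAU (His): third position 2-fold.
Codon 5 GAG (Glu): third position 2-fold.
Codon 6 GCG (Ala): third position 4-fold.
Codon 7 GUG (Val): third position 4-fold.
Codon 8 AGA (Arg): third position 2-fold.
Codon 9 AUA (Ile): third position 3-fold.
Codon 10 CAA (Gln): third position 2-fold.
Four-fold degenerate third positions: 4.

4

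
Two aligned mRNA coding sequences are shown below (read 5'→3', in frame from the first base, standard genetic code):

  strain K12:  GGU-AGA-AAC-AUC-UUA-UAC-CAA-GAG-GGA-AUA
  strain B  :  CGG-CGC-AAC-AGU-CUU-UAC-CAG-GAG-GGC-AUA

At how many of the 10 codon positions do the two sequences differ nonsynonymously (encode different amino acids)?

2

Codon 1: GGU Gly / CGG Arg — nonsynonymous.
Codon 2: AGA Arg / CGC Arg — synonymous.
Codon 3: AAC Asn / AAC Asn — identical.
Codon 4: AUC Ile / AGU Ser — nonsynonymous.
Codon 5: UUA Leu / CUU Leu — synonymous.
Codon 6: UAC Tyr / UAC Tyr — identical.
Codon 7: CAA Gln / CAG Gln — synonymous.
Codon 8: GAG Glu / GAG Glu — identical.
Codon 9: GGA Gly / GGC Gly — synonymous.
Codon 10: AUA Ile / AUA Ile — identical.
Nonsynonymous differences: 2.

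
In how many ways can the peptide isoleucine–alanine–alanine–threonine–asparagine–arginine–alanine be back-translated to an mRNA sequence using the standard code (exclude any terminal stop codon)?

9216

Ile: 3 codons.
Ala: 4 codons.
Ala: 4 codons.
Thr: 4 codons.
Asn: 2 codons.
Arg: 6 codons.
Ala: 4 codons.
3 × 4 × 4 × 4 × 2 × 6 × 4 = 9216.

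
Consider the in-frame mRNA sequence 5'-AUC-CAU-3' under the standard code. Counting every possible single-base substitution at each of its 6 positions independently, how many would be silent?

3

Codon 1 (AUC, Ile): 2 synonymous substitutions.
Codon 2 (CAU, His): 1 synonymous substitution.
Total: 2 + 1 = 3.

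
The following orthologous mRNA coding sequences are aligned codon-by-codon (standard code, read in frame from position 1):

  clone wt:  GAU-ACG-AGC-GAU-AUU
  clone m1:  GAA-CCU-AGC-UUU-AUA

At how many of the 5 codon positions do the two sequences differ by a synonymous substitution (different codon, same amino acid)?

1

Codon 1: GAU Asp / GAA Glu — nonsynonymous.
Codon 2: ACG Thr / CCU Pro — nonsynonymous.
Codon 3: AGC Ser / AGC Ser — identical.
Codon 4: GAU Asp / UUU Phe — nonsynonymous.
Codon 5: AUU Ile / AUA Ile — synonymous.
Synonymous differences: 1.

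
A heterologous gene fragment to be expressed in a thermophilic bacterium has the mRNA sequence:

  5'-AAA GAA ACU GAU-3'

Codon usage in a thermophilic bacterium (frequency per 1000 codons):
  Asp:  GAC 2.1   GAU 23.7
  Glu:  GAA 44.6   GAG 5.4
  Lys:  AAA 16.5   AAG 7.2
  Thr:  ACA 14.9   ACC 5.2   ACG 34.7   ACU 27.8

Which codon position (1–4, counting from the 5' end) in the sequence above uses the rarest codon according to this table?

Codon 1 AAA (Lys): 16.5 per 1000.
Codon 2 GAA (Glu): 44.6 per 1000.
Codon 3 ACU (Thr): 27.8 per 1000.
Codon 4 GAU (Asp): 23.7 per 1000.
Lowest frequency is 16.5 at codon 1.

1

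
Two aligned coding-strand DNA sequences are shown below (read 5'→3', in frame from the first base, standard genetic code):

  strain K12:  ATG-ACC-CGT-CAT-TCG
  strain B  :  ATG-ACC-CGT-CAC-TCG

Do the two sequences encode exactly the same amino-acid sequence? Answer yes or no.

Codon 1: ATG Met / ATG Met — identical.
Codon 2: ACC Thr / ACC Thr — identical.
Codon 3: CGT Arg / CGT Arg — identical.
Codon 4: CAT His / CAC His — synonymous.
Codon 5: TCG Ser / TCG Ser — identical.
Nonsynonymous differences: 0 → same protein.

yes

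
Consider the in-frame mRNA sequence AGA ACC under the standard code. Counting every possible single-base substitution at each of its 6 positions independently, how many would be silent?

5

Codon 1 (AGA, Arg): 2 synonymous substitutions.
Codon 2 (ACC, Thr): 3 synonymous substitutions.
Total: 2 + 3 = 5.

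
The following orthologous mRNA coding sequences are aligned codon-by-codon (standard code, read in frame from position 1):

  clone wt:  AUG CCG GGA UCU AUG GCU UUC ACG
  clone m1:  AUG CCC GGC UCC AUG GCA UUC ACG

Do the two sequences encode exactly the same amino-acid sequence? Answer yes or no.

yes

Codon 1: AUG Met / AUG Met — identical.
Codon 2: CCG Pro / CCC Pro — synonymous.
Codon 3: GGA Gly / GGC Gly — synonymous.
Codon 4: UCU Ser / UCC Ser — synonymous.
Codon 5: AUG Met / AUG Met — identical.
Codon 6: GCU Ala / GCA Ala — synonymous.
Codon 7: UUC Phe / UUC Phe — identical.
Codon 8: ACG Thr / ACG Thr — identical.
Nonsynonymous differences: 0 → same protein.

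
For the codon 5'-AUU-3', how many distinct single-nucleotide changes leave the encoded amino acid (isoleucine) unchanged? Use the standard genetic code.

Position 1: none → 0 synonymous.
Position 2: none → 0 synonymous.
Position 3: AUC, AUA → 2 synonymous.
Total: 0 + 0 + 2 = 2.

2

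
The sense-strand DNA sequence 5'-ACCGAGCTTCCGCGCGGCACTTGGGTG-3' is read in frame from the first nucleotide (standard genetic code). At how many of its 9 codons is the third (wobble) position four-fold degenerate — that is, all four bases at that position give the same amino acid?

Codon 1 ACC (Thr): third position 4-fold.
Codon 2 GAG (Glu): third position 2-fold.
Codon 3 CTT (Leu): third position 4-fold.
Codon 4 CCG (Pro): third position 4-fold.
Codon 5 CGC (Arg): third position 4-fold.
Codon 6 GGC (Gly): third position 4-fold.
Codon 7 ACT (Thr): third position 4-fold.
Codon 8 TGG (Trp): third position 1-fold.
Codon 9 GTG (Val): third position 4-fold.
Four-fold degenerate third positions: 7.

7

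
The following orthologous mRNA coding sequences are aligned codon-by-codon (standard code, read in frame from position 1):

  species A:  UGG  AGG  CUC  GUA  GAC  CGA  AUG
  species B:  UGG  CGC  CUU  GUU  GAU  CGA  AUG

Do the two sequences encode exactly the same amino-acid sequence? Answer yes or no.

yes

Codon 1: UGG Trp / UGG Trp — identical.
Codon 2: AGG Arg / CGC Arg — synonymous.
Codon 3: CUC Leu / CUU Leu — synonymous.
Codon 4: GUA Val / GUU Val — synonymous.
Codon 5: GAC Asp / GAU Asp — synonymous.
Codon 6: CGA Arg / CGA Arg — identical.
Codon 7: AUG Met / AUG Met — identical.
Nonsynonymous differences: 0 → same protein.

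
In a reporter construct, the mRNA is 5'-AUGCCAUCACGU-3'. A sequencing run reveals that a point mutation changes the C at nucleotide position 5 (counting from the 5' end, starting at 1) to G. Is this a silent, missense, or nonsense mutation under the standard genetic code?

Position 5 falls in codon 2: CCA → Pro.
After the substitution the codon is CGA → Arg.
Pro ≠ Arg, so this is a missense mutation.

missense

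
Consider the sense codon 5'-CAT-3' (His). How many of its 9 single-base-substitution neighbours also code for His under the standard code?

1

Position 1: none → 0 synonymous.
Position 2: none → 0 synonymous.
Position 3: CAC → 1 synonymous.
Total: 0 + 0 + 1 = 1.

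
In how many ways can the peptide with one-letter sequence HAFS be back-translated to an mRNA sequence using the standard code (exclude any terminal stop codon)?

96

His: 2 codons.
Ala: 4 codons.
Phe: 2 codons.
Ser: 6 codons.
2 × 4 × 2 × 6 = 96.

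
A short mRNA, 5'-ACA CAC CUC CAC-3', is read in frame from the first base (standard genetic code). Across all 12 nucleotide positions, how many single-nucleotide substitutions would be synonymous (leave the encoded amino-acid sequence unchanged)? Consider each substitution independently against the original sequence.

8

Codon 1 (ACA, Thr): 3 synonymous substitutions.
Codon 2 (CAC, His): 1 synonymous substitution.
Codon 3 (CUC, Leu): 3 synonymous substitutions.
Codon 4 (CAC, His): 1 synonymous substitution.
Total: 3 + 1 + 3 + 1 = 8.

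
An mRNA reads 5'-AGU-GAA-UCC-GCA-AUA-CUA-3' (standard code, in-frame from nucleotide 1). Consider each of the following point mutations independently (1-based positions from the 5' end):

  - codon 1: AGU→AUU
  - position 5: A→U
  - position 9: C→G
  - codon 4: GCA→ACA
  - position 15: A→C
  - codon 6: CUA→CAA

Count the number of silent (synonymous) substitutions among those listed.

Codon 1: AGU (Ser) → AUU (Ile) — missense.
Codon 2: GAA (Glu) → GUA (Val) — missense.
Codon 3: UCC (Ser) → UCG (Ser) — synonymous.
Codon 4: GCA (Ala) → ACA (Thr) — missense.
Codon 5: AUA (Ile) → AUC (Ile) — synonymous.
Codon 6: CUA (Leu) → CAA (Gln) — missense.
Synonymous: 2 of 6.

2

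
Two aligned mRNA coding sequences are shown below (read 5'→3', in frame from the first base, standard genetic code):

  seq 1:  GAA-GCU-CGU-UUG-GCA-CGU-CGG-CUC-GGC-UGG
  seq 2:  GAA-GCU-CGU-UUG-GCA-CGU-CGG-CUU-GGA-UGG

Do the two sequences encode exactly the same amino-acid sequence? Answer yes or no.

Codon 1: GAA Glu / GAA Glu — identical.
Codon 2: GCU Ala / GCU Ala — identical.
Codon 3: CGU Arg / CGU Arg — identical.
Codon 4: UUG Leu / UUG Leu — identical.
Codon 5: GCA Ala / GCA Ala — identical.
Codon 6: CGU Arg / CGU Arg — identical.
Codon 7: CGG Arg / CGG Arg — identical.
Codon 8: CUC Leu / CUU Leu — synonymous.
Codon 9: GGC Gly / GGA Gly — synonymous.
Codon 10: UGG Trp / UGG Trp — identical.
Nonsynonymous differences: 0 → same protein.

yes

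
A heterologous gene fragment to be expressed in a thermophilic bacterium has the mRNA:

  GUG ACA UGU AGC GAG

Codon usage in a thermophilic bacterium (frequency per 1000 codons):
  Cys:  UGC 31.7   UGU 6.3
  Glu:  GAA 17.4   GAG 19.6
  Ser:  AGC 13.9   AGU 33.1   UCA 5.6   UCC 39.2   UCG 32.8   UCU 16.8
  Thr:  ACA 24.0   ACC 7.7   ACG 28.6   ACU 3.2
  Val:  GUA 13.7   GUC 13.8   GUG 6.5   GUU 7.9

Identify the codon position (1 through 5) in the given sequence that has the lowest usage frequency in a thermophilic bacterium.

Codon 1 GUG (Val): 6.5 per 1000.
Codon 2 ACA (Thr): 24.0 per 1000.
Codon 3 UGU (Cys): 6.3 per 1000.
Codon 4 AGC (Ser): 13.9 per 1000.
Codon 5 GAG (Glu): 19.6 per 1000.
Lowest frequency is 6.3 at codon 3.

3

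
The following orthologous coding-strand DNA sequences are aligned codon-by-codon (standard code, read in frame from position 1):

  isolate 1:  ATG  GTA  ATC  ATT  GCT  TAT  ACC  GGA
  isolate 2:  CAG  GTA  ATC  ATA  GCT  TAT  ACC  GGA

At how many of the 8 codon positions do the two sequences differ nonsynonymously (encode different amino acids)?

Codon 1: ATG Met / CAG Gln — nonsynonymous.
Codon 2: GTA Val / GTA Val — identical.
Codon 3: ATC Ile / ATC Ile — identical.
Codon 4: ATT Ile / ATA Ile — synonymous.
Codon 5: GCT Ala / GCT Ala — identical.
Codon 6: TAT Tyr / TAT Tyr — identical.
Codon 7: ACC Thr / ACC Thr — identical.
Codon 8: GGA Gly / GGA Gly — identical.
Nonsynonymous differences: 1.

1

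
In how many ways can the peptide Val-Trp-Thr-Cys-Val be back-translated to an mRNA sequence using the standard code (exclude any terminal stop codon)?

128

Val: 4 codons.
Trp: 1 codon.
Thr: 4 codons.
Cys: 2 codons.
Val: 4 codons.
4 × 1 × 4 × 2 × 4 = 128.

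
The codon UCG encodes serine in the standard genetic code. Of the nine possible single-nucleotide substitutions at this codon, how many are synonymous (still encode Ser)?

3

Position 1: none → 0 synonymous.
Position 2: none → 0 synonymous.
Position 3: UCU, UCC, UCA → 3 synonymous.
Total: 0 + 0 + 3 = 3.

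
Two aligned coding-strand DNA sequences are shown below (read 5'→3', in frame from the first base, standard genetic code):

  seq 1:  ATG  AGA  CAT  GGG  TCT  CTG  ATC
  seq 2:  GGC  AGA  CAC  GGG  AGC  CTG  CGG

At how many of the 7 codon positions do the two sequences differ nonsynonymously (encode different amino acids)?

2

Codon 1: ATG Met / GGC Gly — nonsynonymous.
Codon 2: AGA Arg / AGA Arg — identical.
Codon 3: CAT His / CAC His — synonymous.
Codon 4: GGG Gly / GGG Gly — identical.
Codon 5: TCT Ser / AGC Ser — synonymous.
Codon 6: CTG Leu / CTG Leu — identical.
Codon 7: ATC Ile / CGG Arg — nonsynonymous.
Nonsynonymous differences: 2.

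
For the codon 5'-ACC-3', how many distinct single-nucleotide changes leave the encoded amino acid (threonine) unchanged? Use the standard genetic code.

Position 1: none → 0 synonymous.
Position 2: none → 0 synonymous.
Position 3: ACU, ACA, ACG → 3 synonymous.
Total: 0 + 0 + 3 = 3.

3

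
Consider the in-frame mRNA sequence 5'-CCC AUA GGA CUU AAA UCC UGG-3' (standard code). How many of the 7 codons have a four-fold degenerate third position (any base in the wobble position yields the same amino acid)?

Codon 1 CCC (Pro): third position 4-fold.
Codon 2 AUA (Ile): third position 3-fold.
Codon 3 GGA (Gly): third position 4-fold.
Codon 4 CUU (Leu): third position 4-fold.
Codon 5 AAA (Lys): third position 2-fold.
Codon 6 UCC (Ser): third position 4-fold.
Codon 7 UGG (Trp): third position 1-fold.
Four-fold degenerate third positions: 4.

4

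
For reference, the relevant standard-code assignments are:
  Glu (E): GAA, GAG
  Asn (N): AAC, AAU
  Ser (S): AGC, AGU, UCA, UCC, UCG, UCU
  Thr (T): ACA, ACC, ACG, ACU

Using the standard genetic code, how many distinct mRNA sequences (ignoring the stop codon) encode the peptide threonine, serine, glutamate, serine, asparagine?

576

Thr: 4 codons.
Ser: 6 codons.
Glu: 2 codons.
Ser: 6 codons.
Asn: 2 codons.
4 × 6 × 2 × 6 × 2 = 576.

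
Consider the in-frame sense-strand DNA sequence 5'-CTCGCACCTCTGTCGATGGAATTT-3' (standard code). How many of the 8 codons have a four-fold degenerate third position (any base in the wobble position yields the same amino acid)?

5

Codon 1 CTC (Leu): third position 4-fold.
Codon 2 GCA (Ala): third position 4-fold.
Codon 3 CCT (Pro): third position 4-fold.
Codon 4 CTG (Leu): third position 4-fold.
Codon 5 TCG (Ser): third position 4-fold.
Codon 6 ATG (Met): third position 1-fold.
Codon 7 GAA (Glu): third position 2-fold.
Codon 8 TTT (Phe): third position 2-fold.
Four-fold degenerate third positions: 5.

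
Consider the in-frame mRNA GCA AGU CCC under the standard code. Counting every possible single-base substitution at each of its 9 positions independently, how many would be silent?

7

Codon 1 (GCA, Ala): 3 synonymous substitutions.
Codon 2 (AGU, Ser): 1 synonymous substitution.
Codon 3 (CCC, Pro): 3 synonymous substitutions.
Total: 3 + 1 + 3 = 7.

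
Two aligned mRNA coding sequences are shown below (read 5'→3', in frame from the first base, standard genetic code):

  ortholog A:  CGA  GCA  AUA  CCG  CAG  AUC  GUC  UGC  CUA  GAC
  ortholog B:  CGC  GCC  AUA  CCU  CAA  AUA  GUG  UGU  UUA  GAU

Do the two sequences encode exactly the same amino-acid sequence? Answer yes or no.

Codon 1: CGA Arg / CGC Arg — synonymous.
Codon 2: GCA Ala / GCC Ala — synonymous.
Codon 3: AUA Ile / AUA Ile — identical.
Codon 4: CCG Pro / CCU Pro — synonymous.
Codon 5: CAG Gln / CAA Gln — synonymous.
Codon 6: AUC Ile / AUA Ile — synonymous.
Codon 7: GUC Val / GUG Val — synonymous.
Codon 8: UGC Cys / UGU Cys — synonymous.
Codon 9: CUA Leu / UUA Leu — synonymous.
Codon 10: GAC Asp / GAU Asp — synonymous.
Nonsynonymous differences: 0 → same protein.

yes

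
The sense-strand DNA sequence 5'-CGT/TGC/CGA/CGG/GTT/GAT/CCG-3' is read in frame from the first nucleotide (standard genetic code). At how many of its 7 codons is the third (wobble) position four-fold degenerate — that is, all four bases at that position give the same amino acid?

Codon 1 CGT (Arg): third position 4-fold.
Codon 2 TGC (Cys): third position 2-fold.
Codon 3 CGA (Arg): third position 4-fold.
Codon 4 CGG (Arg): third position 4-fold.
Codon 5 GTT (Val): third position 4-fold.
Codon 6 GAT (Asp): third position 2-fold.
Codon 7 CCG (Pro): third position 4-fold.
Four-fold degenerate third positions: 5.

5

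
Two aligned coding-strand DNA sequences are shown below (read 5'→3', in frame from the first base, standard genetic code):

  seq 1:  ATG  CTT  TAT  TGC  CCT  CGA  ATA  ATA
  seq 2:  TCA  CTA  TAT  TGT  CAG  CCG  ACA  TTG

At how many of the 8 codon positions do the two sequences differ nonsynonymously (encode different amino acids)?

5

Codon 1: ATG Met / TCA Ser — nonsynonymous.
Codon 2: CTT Leu / CTA Leu — synonymous.
Codon 3: TAT Tyr / TAT Tyr — identical.
Codon 4: TGC Cys / TGT Cys — synonymous.
Codon 5: CCT Pro / CAG Gln — nonsynonymous.
Codon 6: CGA Arg / CCG Pro — nonsynonymous.
Codon 7: ATA Ile / ACA Thr — nonsynonymous.
Codon 8: ATA Ile / TTG Leu — nonsynonymous.
Nonsynonymous differences: 5.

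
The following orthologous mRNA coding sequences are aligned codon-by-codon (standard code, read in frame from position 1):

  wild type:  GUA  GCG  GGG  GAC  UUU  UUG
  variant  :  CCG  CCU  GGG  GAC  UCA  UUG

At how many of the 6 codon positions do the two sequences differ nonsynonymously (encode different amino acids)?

Codon 1: GUA Val / CCG Pro — nonsynonymous.
Codon 2: GCG Ala / CCU Pro — nonsynonymous.
Codon 3: GGG Gly / GGG Gly — identical.
Codon 4: GAC Asp / GAC Asp — identical.
Codon 5: UUU Phe / UCA Ser — nonsynonymous.
Codon 6: UUG Leu / UUG Leu — identical.
Nonsynonymous differences: 3.

3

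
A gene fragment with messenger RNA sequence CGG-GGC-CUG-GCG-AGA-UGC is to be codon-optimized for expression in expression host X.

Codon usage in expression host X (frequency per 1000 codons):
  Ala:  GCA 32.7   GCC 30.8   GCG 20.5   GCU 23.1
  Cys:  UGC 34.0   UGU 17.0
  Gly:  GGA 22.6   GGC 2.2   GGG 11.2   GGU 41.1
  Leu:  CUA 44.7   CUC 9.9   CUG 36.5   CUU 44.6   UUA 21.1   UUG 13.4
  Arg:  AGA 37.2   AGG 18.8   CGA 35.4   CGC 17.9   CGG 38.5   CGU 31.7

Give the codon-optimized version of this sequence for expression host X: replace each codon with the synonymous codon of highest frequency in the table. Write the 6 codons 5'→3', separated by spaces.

Codon 1 (Arg): best is CGG at 38.5.
Codon 2 (Gly): best is GGU at 41.1.
Codon 3 (Leu): best is CUA at 44.7.
Codon 4 (Ala): best is GCA at 32.7.
Codon 5 (Arg): best is CGG at 38.5.
Codon 6 (Cys): best is UGC at 34.0.

CGG GGU CUA GCA CGG UGC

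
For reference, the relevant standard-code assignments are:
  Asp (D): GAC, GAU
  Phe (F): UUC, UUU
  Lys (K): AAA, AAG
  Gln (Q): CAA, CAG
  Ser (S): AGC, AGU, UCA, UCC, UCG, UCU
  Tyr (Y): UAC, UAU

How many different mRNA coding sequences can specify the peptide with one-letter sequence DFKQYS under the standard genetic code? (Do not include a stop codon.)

Asp: 2 codons.
Phe: 2 codons.
Lys: 2 codons.
Gln: 2 codons.
Tyr: 2 codons.
Ser: 6 codons.
2 × 2 × 2 × 2 × 2 × 6 = 192.

192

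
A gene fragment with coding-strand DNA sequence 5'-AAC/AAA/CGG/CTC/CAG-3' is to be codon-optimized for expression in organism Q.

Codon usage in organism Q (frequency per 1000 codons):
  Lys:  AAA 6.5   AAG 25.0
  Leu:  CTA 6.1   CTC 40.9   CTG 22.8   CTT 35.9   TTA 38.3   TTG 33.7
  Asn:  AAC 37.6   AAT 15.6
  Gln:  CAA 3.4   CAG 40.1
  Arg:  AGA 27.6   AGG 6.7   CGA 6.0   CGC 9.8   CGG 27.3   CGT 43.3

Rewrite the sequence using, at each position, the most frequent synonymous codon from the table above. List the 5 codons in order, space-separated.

AAC AAG CGT CTC CAG

Codon 1 (Asn): best is AAC at 37.6.
Codon 2 (Lys): best is AAG at 25.0.
Codon 3 (Arg): best is CGT at 43.3.
Codon 4 (Leu): best is CTC at 40.9.
Codon 5 (Gln): best is CAG at 40.1.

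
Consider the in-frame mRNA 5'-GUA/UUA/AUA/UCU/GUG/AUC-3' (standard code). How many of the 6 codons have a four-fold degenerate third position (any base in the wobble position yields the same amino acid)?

3

Codon 1 GUA (Val): third position 4-fold.
Codon 2 UUA (Leu): third position 2-fold.
Codon 3 AUA (Ile): third position 3-fold.
Codon 4 UCU (Ser): third position 4-fold.
Codon 5 GUG (Val): third position 4-fold.
Codon 6 AUC (Ile): third position 3-fold.
Four-fold degenerate third positions: 3.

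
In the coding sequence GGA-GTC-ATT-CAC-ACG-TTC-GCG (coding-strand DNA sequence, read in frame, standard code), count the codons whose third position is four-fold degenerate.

Codon 1 GGA (Gly): third position 4-fold.
Codon 2 GTC (Val): third position 4-fold.
Codon 3 ATT (Ile): third position 3-fold.
Codon 4 CAC (His): third position 2-fold.
Codon 5 ACG (Thr): third position 4-fold.
Codon 6 TTC (Phe): third position 2-fold.
Codon 7 GCG (Ala): third position 4-fold.
Four-fold degenerate third positions: 4.

4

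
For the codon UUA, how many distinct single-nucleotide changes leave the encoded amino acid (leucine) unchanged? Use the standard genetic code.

Position 1: CUA → 1 synonymous.
Position 2: none → 0 synonymous.
Position 3: UUG → 1 synonymous.
Total: 1 + 0 + 1 = 2.

2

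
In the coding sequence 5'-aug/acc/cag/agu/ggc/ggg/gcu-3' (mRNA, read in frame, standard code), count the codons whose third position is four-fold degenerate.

4

Codon 1 AUG (Met): third position 1-fold.
Codon 2 ACC (Thr): third position 4-fold.
Codon 3 CAG (Gln): third position 2-fold.
Codon 4 AGU (Ser): third position 2-fold.
Codon 5 GGC (Gly): third position 4-fold.
Codon 6 GGG (Gly): third position 4-fold.
Codon 7 GCU (Ala): third position 4-fold.
Four-fold degenerate third positions: 4.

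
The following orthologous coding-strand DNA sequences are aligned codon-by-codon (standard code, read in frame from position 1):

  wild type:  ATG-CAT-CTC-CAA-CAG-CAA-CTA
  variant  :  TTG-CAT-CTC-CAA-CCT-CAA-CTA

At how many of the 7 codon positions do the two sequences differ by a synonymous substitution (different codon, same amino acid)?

0

Codon 1: ATG Met / TTG Leu — nonsynonymous.
Codon 2: CAT His / CAT His — identical.
Codon 3: CTC Leu / CTC Leu — identical.
Codon 4: CAA Gln / CAA Gln — identical.
Codon 5: CAG Gln / CCT Pro — nonsynonymous.
Codon 6: CAA Gln / CAA Gln — identical.
Codon 7: CTA Leu / CTA Leu — identical.
Synonymous differences: 0.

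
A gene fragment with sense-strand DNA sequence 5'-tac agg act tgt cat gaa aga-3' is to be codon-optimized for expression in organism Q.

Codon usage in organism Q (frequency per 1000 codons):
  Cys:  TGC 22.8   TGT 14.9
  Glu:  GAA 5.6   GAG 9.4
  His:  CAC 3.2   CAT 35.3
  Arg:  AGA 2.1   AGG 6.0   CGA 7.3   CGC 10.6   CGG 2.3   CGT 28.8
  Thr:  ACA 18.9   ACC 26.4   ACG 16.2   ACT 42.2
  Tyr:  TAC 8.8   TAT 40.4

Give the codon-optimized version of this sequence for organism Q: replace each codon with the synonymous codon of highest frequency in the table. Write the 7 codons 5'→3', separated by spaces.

Codon 1 (Tyr): best is TAT at 40.4.
Codon 2 (Arg): best is CGT at 28.8.
Codon 3 (Thr): best is ACT at 42.2.
Codon 4 (Cys): best is TGC at 22.8.
Codon 5 (His): best is CAT at 35.3.
Codon 6 (Glu): best is GAG at 9.4.
Codon 7 (Arg): best is CGT at 28.8.

TAT CGT ACT TGC CAT GAG CGT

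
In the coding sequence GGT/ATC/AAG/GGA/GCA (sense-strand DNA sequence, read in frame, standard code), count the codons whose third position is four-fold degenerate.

Codon 1 GGT (Gly): third position 4-fold.
Codon 2 ATC (Ile): third position 3-fold.
Codon 3 AAG (Lys): third position 2-fold.
Codon 4 GGA (Gly): third position 4-fold.
Codon 5 GCA (Ala): third position 4-fold.
Four-fold degenerate third positions: 3.

3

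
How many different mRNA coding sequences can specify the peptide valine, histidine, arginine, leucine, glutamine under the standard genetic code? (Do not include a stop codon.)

576

Val: 4 codons.
His: 2 codons.
Arg: 6 codons.
Leu: 6 codons.
Gln: 2 codons.
4 × 2 × 6 × 6 × 2 = 576.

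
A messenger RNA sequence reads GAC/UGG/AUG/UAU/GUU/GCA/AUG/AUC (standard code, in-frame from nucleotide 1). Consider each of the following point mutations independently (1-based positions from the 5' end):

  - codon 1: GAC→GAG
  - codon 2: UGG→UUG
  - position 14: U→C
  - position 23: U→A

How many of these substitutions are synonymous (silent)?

Codon 1: GAC (Asp) → GAG (Glu) — missense.
Codon 2: UGG (Trp) → UUG (Leu) — missense.
Codon 5: GUU (Val) → GCU (Ala) — missense.
Codon 8: AUC (Ile) → AAC (Asn) — missense.
Synonymous: 0 of 4.

0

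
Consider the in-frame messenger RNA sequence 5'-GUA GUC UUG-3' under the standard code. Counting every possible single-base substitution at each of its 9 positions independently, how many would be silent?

8

Codon 1 (GUA, Val): 3 synonymous substitutions.
Codon 2 (GUC, Val): 3 synonymous substitutions.
Codon 3 (UUG, Leu): 2 synonymous substitutions.
Total: 3 + 3 + 2 = 8.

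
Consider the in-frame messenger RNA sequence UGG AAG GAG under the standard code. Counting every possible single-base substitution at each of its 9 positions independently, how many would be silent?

2

Codon 1 (UGG, Trp): 0 synonymous substitutions.
Codon 2 (AAG, Lys): 1 synonymous substitution.
Codon 3 (GAG, Glu): 1 synonymous substitution.
Total: 0 + 1 + 1 = 2.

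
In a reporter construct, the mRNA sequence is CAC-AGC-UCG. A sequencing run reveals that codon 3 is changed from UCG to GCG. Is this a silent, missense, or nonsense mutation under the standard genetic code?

missense

Position 7 falls in codon 3: UCG → Ser.
After the substitution the codon is GCG → Ala.
Ser ≠ Ala, so this is a missense mutation.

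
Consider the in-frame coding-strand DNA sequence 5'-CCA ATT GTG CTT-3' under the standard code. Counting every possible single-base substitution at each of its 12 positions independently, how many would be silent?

Codon 1 (CCA, Pro): 3 synonymous substitutions.
Codon 2 (ATT, Ile): 2 synonymous substitutions.
Codon 3 (GTG, Val): 3 synonymous substitutions.
Codon 4 (CTT, Leu): 3 synonymous substitutions.
Total: 3 + 2 + 3 + 3 = 11.

11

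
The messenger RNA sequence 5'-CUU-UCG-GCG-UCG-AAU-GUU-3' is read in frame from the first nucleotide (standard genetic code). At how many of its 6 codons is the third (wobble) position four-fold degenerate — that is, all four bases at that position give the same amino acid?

5

Codon 1 CUU (Leu): third position 4-fold.
Codon 2 UCG (Ser): third position 4-fold.
Codon 3 GCG (Ala): third position 4-fold.
Codon 4 UCG (Ser): third position 4-fold.
Codon 5 AAU (Asn): third position 2-fold.
Codon 6 GUU (Val): third position 4-fold.
Four-fold degenerate third positions: 5.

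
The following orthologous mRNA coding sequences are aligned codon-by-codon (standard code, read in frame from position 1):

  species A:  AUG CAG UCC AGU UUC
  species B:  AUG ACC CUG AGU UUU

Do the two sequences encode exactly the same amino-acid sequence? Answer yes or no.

Codon 1: AUG Met / AUG Met — identical.
Codon 2: CAG Gln / ACC Thr — nonsynonymous.
Codon 3: UCC Ser / CUG Leu — nonsynonymous.
Codon 4: AGU Ser / AGU Ser — identical.
Codon 5: UUC Phe / UUU Phe — synonymous.
Nonsynonymous differences: 2 → different protein.

no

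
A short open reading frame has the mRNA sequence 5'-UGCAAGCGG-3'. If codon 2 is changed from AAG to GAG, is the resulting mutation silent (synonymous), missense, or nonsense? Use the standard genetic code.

Position 4 falls in codon 2: AAG → Lys.
After the substitution the codon is GAG → Glu.
Lys ≠ Glu, so this is a missense mutation.

missense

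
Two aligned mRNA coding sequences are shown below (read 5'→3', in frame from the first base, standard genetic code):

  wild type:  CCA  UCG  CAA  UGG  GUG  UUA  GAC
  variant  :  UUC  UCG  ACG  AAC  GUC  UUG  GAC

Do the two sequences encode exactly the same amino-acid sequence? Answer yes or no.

Codon 1: CCA Pro / UUC Phe — nonsynonymous.
Codon 2: UCG Ser / UCG Ser — identical.
Codon 3: CAA Gln / ACG Thr — nonsynonymous.
Codon 4: UGG Trp / AAC Asn — nonsynonymous.
Codon 5: GUG Val / GUC Val — synonymous.
Codon 6: UUA Leu / UUG Leu — synonymous.
Codon 7: GAC Asp / GAC Asp — identical.
Nonsynonymous differences: 3 → different protein.

no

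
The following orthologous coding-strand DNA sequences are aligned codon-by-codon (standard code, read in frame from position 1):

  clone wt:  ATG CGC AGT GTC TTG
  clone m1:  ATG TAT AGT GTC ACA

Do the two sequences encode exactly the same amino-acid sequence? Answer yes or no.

no

Codon 1: ATG Met / ATG Met — identical.
Codon 2: CGC Arg / TAT Tyr — nonsynonymous.
Codon 3: AGT Ser / AGT Ser — identical.
Codon 4: GTC Val / GTC Val — identical.
Codon 5: TTG Leu / ACA Thr — nonsynonymous.
Nonsynonymous differences: 2 → different protein.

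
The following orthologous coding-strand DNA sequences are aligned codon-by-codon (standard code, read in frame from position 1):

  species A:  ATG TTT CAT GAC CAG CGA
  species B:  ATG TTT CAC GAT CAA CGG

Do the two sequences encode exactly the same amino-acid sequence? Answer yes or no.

yes

Codon 1: ATG Met / ATG Met — identical.
Codon 2: TTT Phe / TTT Phe — identical.
Codon 3: CAT His / CAC His — synonymous.
Codon 4: GAC Asp / GAT Asp — synonymous.
Codon 5: CAG Gln / CAA Gln — synonymous.
Codon 6: CGA Arg / CGG Arg — synonymous.
Nonsynonymous differences: 0 → same protein.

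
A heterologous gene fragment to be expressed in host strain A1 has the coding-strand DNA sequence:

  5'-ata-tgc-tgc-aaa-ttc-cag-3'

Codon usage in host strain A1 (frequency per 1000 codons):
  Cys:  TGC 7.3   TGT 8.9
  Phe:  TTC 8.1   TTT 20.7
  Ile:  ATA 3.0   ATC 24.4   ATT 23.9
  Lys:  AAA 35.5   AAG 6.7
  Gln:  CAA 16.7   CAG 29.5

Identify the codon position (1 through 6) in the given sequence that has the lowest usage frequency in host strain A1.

1

Codon 1 ATA (Ile): 3.0 per 1000.
Codon 2 TGC (Cys): 7.3 per 1000.
Codon 3 TGC (Cys): 7.3 per 1000.
Codon 4 AAA (Lys): 35.5 per 1000.
Codon 5 TTC (Phe): 8.1 per 1000.
Codon 6 CAG (Gln): 29.5 per 1000.
Lowest frequency is 3.0 at codon 1.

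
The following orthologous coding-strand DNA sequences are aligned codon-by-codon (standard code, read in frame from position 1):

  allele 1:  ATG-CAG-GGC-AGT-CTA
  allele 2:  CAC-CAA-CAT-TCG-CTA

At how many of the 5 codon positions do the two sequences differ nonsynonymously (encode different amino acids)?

2

Codon 1: ATG Met / CAC His — nonsynonymous.
Codon 2: CAG Gln / CAA Gln — synonymous.
Codon 3: GGC Gly / CAT His — nonsynonymous.
Codon 4: AGT Ser / TCG Ser — synonymous.
Codon 5: CTA Leu / CTA Leu — identical.
Nonsynonymous differences: 2.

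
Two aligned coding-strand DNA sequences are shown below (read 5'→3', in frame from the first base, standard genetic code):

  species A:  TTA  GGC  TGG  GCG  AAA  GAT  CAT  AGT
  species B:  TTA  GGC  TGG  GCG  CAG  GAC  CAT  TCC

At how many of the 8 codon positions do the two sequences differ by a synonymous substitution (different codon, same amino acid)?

2

Codon 1: TTA Leu / TTA Leu — identical.
Codon 2: GGC Gly / GGC Gly — identical.
Codon 3: TGG Trp / TGG Trp — identical.
Codon 4: GCG Ala / GCG Ala — identical.
Codon 5: AAA Lys / CAG Gln — nonsynonymous.
Codon 6: GAT Asp / GAC Asp — synonymous.
Codon 7: CAT His / CAT His — identical.
Codon 8: AGT Ser / TCC Ser — synonymous.
Synonymous differences: 2.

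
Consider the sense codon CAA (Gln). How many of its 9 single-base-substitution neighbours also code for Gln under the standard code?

Position 1: none → 0 synonymous.
Position 2: none → 0 synonymous.
Position 3: CAG → 1 synonymous.
Total: 0 + 0 + 1 = 1.

1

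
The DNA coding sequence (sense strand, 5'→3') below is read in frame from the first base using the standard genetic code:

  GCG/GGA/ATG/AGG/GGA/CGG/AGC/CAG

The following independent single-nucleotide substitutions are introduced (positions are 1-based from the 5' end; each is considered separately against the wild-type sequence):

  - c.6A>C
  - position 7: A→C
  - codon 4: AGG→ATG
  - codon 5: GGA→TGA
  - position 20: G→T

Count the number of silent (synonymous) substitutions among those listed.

1

Codon 2: GGA (Gly) → GGC (Gly) — synonymous.
Codon 3: ATG (Met) → CTG (Leu) — missense.
Codon 4: AGG (Arg) → ATG (Met) — missense.
Codon 5: GGA (Gly) → TGA (Stop) — nonsense.
Codon 7: AGC (Ser) → ATC (Ile) — missense.
Synonymous: 1 of 5.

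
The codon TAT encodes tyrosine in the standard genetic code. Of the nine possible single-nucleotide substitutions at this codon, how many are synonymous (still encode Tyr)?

Position 1: none → 0 synonymous.
Position 2: none → 0 synonymous.
Position 3: TAC → 1 synonymous.
Total: 0 + 0 + 1 = 1.

1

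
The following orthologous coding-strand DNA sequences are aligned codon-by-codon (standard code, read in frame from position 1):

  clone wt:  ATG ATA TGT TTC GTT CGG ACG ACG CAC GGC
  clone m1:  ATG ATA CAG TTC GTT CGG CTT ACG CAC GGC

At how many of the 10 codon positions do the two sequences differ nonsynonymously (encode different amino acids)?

Codon 1: ATG Met / ATG Met — identical.
Codon 2: ATA Ile / ATA Ile — identical.
Codon 3: TGT Cys / CAG Gln — nonsynonymous.
Codon 4: TTC Phe / TTC Phe — identical.
Codon 5: GTT Val / GTT Val — identical.
Codon 6: CGG Arg / CGG Arg — identical.
Codon 7: ACG Thr / CTT Leu — nonsynonymous.
Codon 8: ACG Thr / ACG Thr — identical.
Codon 9: CAC His / CAC His — identical.
Codon 10: GGC Gly / GGC Gly — identical.
Nonsynonymous differences: 2.

2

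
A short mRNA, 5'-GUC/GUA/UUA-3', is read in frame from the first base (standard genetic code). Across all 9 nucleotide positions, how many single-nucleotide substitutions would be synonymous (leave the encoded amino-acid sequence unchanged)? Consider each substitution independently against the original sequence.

8

Codon 1 (GUC, Val): 3 synonymous substitutions.
Codon 2 (GUA, Val): 3 synonymous substitutions.
Codon 3 (UUA, Leu): 2 synonymous substitutions.
Total: 3 + 3 + 2 = 8.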